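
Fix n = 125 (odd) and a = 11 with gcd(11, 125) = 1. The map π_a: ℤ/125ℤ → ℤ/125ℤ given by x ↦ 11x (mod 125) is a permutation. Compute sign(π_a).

Orbit of 41 under x↦11x: [41, 76, 86, 71, 31, 91, 1]… (length divides ord_125(11)).
π_11 has 13 disjoint cycles with lengths [25, 25, 25, 25, 5, 5, 5, 5, 1, 1, 1, 1, 1] on {0,…,124}.
125 − 13 = 112 transpositions; sign(π) = (−1)^112 = +1.

+1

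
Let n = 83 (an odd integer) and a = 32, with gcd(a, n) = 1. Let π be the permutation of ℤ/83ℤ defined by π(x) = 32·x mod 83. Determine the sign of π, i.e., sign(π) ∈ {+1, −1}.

-1

Start at x=14: 14 → 33 → 60 → 11 → 20 → 59 → 62 → … (one orbit).
Decompose π into cycles: lengths [82, 1] (2 cycles, including the fixed point 0).
83 − 2 = 81 transpositions; sign(π) = (−1)^81 = -1.
Via Zolotarev, sign(π_{32}) = (32|83) = -1.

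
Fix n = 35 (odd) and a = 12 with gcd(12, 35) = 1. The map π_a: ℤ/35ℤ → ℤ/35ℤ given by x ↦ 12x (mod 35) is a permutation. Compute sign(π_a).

Trace 17: π^k(17) = [17, 29, 33, 11, 27, 9, 3] for k=0..6.
π_12 has 5 disjoint cycles with lengths [12, 12, 6, 4, 1] on {0,…,34}.
Σ(ℓ_i−1) = 35−5 = 30; sign = (−1)^30 = +1.
The Jacobi symbol (12|35) = +1 (Zolotarev) agrees.

+1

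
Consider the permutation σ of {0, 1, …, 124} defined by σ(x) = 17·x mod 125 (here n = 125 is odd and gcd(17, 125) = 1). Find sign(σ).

-1

Trace 3: π^k(3) = [3, 51, 117, 114, 63, 71, 82] for k=0..6.
Cycle lengths of π_17 on ℤ/125ℤ: [100, 20, 4, 1]; 4 cycles in total.
With 4 cycles on 125 points, sign = (−1)^{125−4} = -1.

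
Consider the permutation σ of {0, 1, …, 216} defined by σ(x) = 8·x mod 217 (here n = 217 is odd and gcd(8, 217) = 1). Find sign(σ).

Start at x=190: 190 → 1 → 8 → 64 → 78 → 190 (one orbit).
π_8 has 49 disjoint cycles with lengths [5, 5, 5, 5, 5, 5, 5, 5, 5, 5, 5, 5, 5, 5, 5, 5, 5, 5, 5, 5, 5, 5, 5, 5, 5, 5, 5, 5, 5, 5, 5, 5, 5, 5, 5, 5, 5, 5, 5, 5, 5, 5, 1, 1, 1, 1, 1, 1, 1] on {0,…,216}.
n − c = 217 − 49 = 168; sign = (−1)^168 = +1.
Zolotarev: (8|217) = +1, matching the cycle-count sign.

+1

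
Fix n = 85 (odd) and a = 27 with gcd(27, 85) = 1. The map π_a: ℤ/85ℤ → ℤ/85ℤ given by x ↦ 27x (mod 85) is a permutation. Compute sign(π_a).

Orbit of 16 under x↦27x: [16, 7, 19, 3, 81, 62, 59]… (length divides ord_85(27)).
7 cycles of lengths [16, 16, 16, 16, 16, 4, 1].
sign(π) = (−1)^{n − #cycles} = (−1)^{85−7} = (−1)^78 = +1.

+1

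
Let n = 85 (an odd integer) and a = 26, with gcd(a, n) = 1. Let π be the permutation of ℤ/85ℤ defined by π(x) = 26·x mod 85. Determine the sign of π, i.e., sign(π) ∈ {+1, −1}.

Trace 1: π^k(1) = [1, 26, 81, 66, 16, 76, 21] for k=0..6.
Cycle type of π: 8×10 + 1×5; total 15 cycles.
15 cycles on 85: each ℓ→(−1)^(ℓ−1), product (−1)^70 = +1.
Check: (26/85) = +1 by Zolotarev.

+1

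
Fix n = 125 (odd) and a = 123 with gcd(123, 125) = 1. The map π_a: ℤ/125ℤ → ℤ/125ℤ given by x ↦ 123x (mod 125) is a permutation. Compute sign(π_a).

Trace 51: π^k(51) = [51, 23, 79, 92, 66, 118, 14] for k=0..6.
4 cycles of lengths [100, 20, 4, 1].
125 − 4 = 121 transpositions; sign(π) = (−1)^121 = -1.
Via Zolotarev, sign(π_{123}) = (123|125) = -1.

-1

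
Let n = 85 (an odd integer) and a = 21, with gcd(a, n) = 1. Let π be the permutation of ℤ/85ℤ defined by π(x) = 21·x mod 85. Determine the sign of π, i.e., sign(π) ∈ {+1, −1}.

Start at x=81: 81 → 1 → 21 → 16 → 81 (one orbit).
Cycle lengths of π_21 on ℤ/85ℤ: [4, 4, 4, 4, 4, 4, 4, 4, 4, 4, 4, 4, 4, 4, 4, 4, 4, 4, 4, 4, 1, 1, 1, 1, 1]; 25 cycles in total.
25 cycles on 85: each ℓ→(−1)^(ℓ−1), product (−1)^60 = +1.
(21|85)_J = +1 (Zolotarev's lemma cross-check).

+1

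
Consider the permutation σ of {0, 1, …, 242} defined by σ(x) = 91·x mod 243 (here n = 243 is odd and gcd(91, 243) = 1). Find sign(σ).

+1

Start at x=109: 109 → 199 → 127 → 136 → 226 → 154 → 163 → … (one orbit).
Cycle lengths of π_91 on ℤ/243ℤ: [27, 27, 27, 27, 27, 27, 9, 9, 9, 9, 9, 9, 3, 3, 3, 3, 3, 3, 1, 1, 1, 1, 1, 1, 1, 1, 1]; 27 cycles in total.
With 27 cycles on 243 points, sign = (−1)^{243−27} = +1.
Via Zolotarev, sign(π_{91}) = (91|243) = +1.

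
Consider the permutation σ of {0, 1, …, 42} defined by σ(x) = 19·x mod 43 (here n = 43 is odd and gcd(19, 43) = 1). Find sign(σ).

Trace 10: π^k(10) = [10, 18, 41, 5, 9, 42, 24] for k=0..6.
Decompose π into cycles: lengths [42, 1] (2 cycles, including the fixed point 0).
43 − 2 = 41 transpositions; sign(π) = (−1)^41 = -1.
Check: (19/43) = -1 by Zolotarev.

-1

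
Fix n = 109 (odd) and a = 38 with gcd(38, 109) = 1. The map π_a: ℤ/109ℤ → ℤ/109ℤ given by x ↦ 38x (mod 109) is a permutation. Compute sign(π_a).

Orbit of 16 under x↦38x: [16, 63, 105, 66, 1, 38, 27]… (length divides ord_109(38)).
Cycle lengths of π_38 on ℤ/109ℤ: [9, 9, 9, 9, 9, 9, 9, 9, 9, 9, 9, 9, 1]; 13 cycles in total.
Σ(ℓ_i−1) = 109−13 = 96; sign = (−1)^96 = +1.
Zolotarev: (38|109) = +1, matching the cycle-count sign.

+1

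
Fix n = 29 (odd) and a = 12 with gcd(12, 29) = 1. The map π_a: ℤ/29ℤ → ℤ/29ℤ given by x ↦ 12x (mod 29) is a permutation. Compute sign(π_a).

Start at x=28: 28 → 17 → 1 → 12 → 28 (one orbit).
The orbit structure of x ↦ 12x mod 29: 8 orbits of sizes [4, 4, 4, 4, 4, 4, 4, 1].
8 cycles on 29: each ℓ→(−1)^(ℓ−1), product (−1)^21 = -1.
(12|29)_J = -1 (Zolotarev's lemma cross-check).

-1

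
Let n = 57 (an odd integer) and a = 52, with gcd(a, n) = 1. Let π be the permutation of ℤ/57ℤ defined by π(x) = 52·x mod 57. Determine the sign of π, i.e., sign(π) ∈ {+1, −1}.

-1

Orbit of 37 under x↦52x: [37, 43, 13, 49, 40, 28, 31]… (length divides ord_57(52)).
The orbit structure of x ↦ 52x mod 57: 6 orbits of sizes [18, 18, 18, 1, 1, 1].
57 − 6 = 51 transpositions; sign(π) = (−1)^51 = -1.
(52|57)_J = -1 (Zolotarev's lemma cross-check).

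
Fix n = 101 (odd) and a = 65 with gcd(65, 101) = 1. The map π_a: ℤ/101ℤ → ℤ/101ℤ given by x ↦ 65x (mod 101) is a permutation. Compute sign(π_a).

+1

Orbit of 17 under x↦65x: [17, 95, 14, 1, 65, 84, 6]… (length divides ord_101(65)).
Cycle type of π: 10×10 + 1; total 11 cycles.
101 − 11 = 90 transpositions; sign(π) = (−1)^90 = +1.
Zolotarev: (65|101) = +1, matching the cycle-count sign.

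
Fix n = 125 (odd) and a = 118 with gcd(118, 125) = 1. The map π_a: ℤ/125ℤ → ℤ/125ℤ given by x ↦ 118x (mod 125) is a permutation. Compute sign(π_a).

Trace 49: π^k(49) = [49, 32, 26, 68, 24, 82, 51] for k=0..6.
Cycle type of π: 20×5 + 4×6 + 1; total 12 cycles.
12 cycles on 125: each ℓ→(−1)^(ℓ−1), product (−1)^113 = -1.
Via Zolotarev, sign(π_{118}) = (118|125) = -1.

-1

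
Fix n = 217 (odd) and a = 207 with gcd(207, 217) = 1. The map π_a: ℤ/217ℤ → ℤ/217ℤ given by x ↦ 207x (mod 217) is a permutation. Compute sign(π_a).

Start at x=121: 121 → 92 → 165 → 86 → 8 → 137 → 149 → … (one orbit).
Decompose π into cycles: lengths [30, 30, 30, 30, 30, 30, 30, 3, 3, 1] (10 cycles, including the fixed point 0).
217 − 10 = 207 transpositions; sign(π) = (−1)^207 = -1.
Check: (207/217) = -1 by Zolotarev.

-1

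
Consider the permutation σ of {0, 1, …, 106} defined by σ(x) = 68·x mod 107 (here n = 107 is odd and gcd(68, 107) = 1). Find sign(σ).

Start at x=105: 105 → 78 → 61 → 82 → 12 → 67 → 62 → … (one orbit).
2 cycles of lengths [106, 1].
107 − 2 = 105 transpositions; sign(π) = (−1)^105 = -1.
(68|107)_J = -1 (Zolotarev's lemma cross-check).

-1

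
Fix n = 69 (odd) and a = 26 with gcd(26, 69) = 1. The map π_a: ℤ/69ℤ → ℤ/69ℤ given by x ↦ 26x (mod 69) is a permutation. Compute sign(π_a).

-1

Trace 1: π^k(1) = [1, 26, 55, 50, 58, 59, 16] for k=0..6.
6 cycles of lengths [22, 22, 11, 11, 2, 1].
sign(π) = (−1)^{n − #cycles} = (−1)^{69−6} = (−1)^63 = -1.
The Jacobi symbol (26|69) = -1 (Zolotarev) agrees.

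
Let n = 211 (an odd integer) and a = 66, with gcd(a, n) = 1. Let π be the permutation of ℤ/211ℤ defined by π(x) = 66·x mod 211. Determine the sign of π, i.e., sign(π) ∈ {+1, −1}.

+1

Orbit of 1 under x↦66x: [1, 66, 136, 114, 139, 101, 125]… (length divides ord_211(66)).
Cycle lengths of π_66 on ℤ/211ℤ: [105, 105, 1]; 3 cycles in total.
n − c = 211 − 3 = 208; sign = (−1)^208 = +1.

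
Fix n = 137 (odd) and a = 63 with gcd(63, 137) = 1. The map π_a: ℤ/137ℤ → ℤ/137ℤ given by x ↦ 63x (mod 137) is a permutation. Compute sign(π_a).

Start at x=63: 63 → 133 → 22 → 16 → 49 → 73 → 78 → … (one orbit).
5 cycles of lengths [34, 34, 34, 34, 1].
With 5 cycles on 137 points, sign = (−1)^{137−5} = +1.
Check: (63/137) = +1 by Zolotarev.

+1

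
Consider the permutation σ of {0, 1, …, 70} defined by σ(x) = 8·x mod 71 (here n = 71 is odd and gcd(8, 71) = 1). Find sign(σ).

+1

Trace 40: π^k(40) = [40, 36, 4, 32, 43, 60, 54] for k=0..6.
3 cycles of lengths [35, 35, 1].
sign(π) = (−1)^{n − #cycles} = (−1)^{71−3} = (−1)^68 = +1.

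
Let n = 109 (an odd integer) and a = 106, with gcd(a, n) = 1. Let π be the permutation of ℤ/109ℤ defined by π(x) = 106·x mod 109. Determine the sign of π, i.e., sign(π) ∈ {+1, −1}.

Trace 61: π^k(61) = [61, 35, 4, 97, 36, 1, 106] for k=0..6.
Decompose π into cycles: lengths [54, 54, 1] (3 cycles, including the fixed point 0).
3 cycles on 109: each ℓ→(−1)^(ℓ−1), product (−1)^106 = +1.

+1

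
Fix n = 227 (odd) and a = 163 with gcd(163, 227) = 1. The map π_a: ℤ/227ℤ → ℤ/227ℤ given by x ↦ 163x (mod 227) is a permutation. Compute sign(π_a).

-1

Start at x=56: 56 → 48 → 106 → 26 → 152 → 33 → 158 → … (one orbit).
Decompose π into cycles: lengths [226, 1] (2 cycles, including the fixed point 0).
Σ(ℓ_i−1) = 227−2 = 225; sign = (−1)^225 = -1.
The Jacobi symbol (163|227) = -1 (Zolotarev) agrees.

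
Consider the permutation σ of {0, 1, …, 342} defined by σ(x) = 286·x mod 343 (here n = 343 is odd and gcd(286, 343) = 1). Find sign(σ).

-1

Orbit of 225 under x↦286x: [225, 209, 92, 244, 155, 83, 71]… (length divides ord_343(286)).
Cycle type of π: 98×3 + 14×3 + 2×3 + 1; total 10 cycles.
n − c = 343 − 10 = 333; sign = (−1)^333 = -1.
Via Zolotarev, sign(π_{286}) = (286|343) = -1.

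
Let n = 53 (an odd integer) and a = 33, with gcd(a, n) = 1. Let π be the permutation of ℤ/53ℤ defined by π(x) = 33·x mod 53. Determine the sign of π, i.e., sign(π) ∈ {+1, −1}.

-1

Orbit of 23 under x↦33x: [23, 17, 31, 16, 51, 40, 48]… (length divides ord_53(33)).
Cycle lengths of π_33 on ℤ/53ℤ: [52, 1]; 2 cycles in total.
53 − 2 = 51 transpositions; sign(π) = (−1)^51 = -1.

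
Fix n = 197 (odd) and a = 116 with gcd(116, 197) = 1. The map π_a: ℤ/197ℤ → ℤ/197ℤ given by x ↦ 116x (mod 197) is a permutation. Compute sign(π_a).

Trace 93: π^k(93) = [93, 150, 64, 135, 97, 23, 107] for k=0..6.
Decompose π into cycles: lengths [98, 98, 1] (3 cycles, including the fixed point 0).
Σ(ℓ_i−1) = 197−3 = 194; sign = (−1)^194 = +1.

+1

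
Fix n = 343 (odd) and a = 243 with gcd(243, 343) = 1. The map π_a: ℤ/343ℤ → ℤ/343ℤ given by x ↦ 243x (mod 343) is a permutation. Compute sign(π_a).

Start at x=82: 82 → 32 → 230 → 324 → 185 → 22 → 201 → … (one orbit).
Cycle type of π: 294 + 42 + 6 + 1; total 4 cycles.
With 4 cycles on 343 points, sign = (−1)^{343−4} = -1.

-1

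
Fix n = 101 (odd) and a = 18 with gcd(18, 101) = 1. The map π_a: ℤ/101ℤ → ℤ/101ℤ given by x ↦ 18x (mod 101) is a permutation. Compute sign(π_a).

Trace 69: π^k(69) = [69, 30, 35, 24, 28, 100, 83] for k=0..6.
2 cycles of lengths [100, 1].
With 2 cycles on 101 points, sign = (−1)^{101−2} = -1.

-1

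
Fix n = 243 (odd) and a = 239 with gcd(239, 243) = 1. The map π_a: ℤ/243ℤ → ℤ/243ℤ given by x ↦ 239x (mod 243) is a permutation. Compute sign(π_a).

Orbit of 110 under x↦239x: [110, 46, 59, 7, 215, 112, 38]… (length divides ord_243(239)).
π_239 has 6 disjoint cycles with lengths [162, 54, 18, 6, 2, 1] on {0,…,242}.
6 cycles on 243: each ℓ→(−1)^(ℓ−1), product (−1)^237 = -1.

-1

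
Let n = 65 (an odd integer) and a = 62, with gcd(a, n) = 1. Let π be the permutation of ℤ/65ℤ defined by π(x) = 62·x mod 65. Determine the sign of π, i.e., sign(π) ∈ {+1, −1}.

-1

Orbit of 17 under x↦62x: [17, 14, 23, 61, 12, 29, 43]… (length divides ord_65(62)).
Cycle lengths of π_62 on ℤ/65ℤ: [12, 12, 12, 12, 6, 6, 4, 1]; 8 cycles in total.
65 − 8 = 57 transpositions; sign(π) = (−1)^57 = -1.
Zolotarev: (62|65) = -1, matching the cycle-count sign.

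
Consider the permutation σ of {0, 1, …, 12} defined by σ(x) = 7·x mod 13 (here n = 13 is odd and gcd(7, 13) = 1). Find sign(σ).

-1

Orbit of 11 under x↦7x: [11, 12, 6, 3, 8, 4, 2]… (length divides ord_13(7)).
The orbit structure of x ↦ 7x mod 13: 2 orbits of sizes [12, 1].
With 2 cycles on 13 points, sign = (−1)^{13−2} = -1.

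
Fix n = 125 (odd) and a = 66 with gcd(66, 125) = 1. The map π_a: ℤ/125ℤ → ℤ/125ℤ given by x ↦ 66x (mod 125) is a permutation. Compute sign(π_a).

Start at x=86: 86 → 51 → 116 → 31 → 46 → 36 → 1 → … (one orbit).
Decompose π into cycles: lengths [25, 25, 25, 25, 5, 5, 5, 5, 1, 1, 1, 1, 1] (13 cycles, including the fixed point 0).
n − c = 125 − 13 = 112; sign = (−1)^112 = +1.

+1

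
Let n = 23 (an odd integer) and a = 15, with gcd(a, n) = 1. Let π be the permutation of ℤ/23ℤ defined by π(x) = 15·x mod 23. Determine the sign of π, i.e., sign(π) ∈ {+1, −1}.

-1

Trace 9: π^k(9) = [9, 20, 1, 15, 18, 17, 2] for k=0..6.
2 cycles of lengths [22, 1].
n − c = 23 − 2 = 21; sign = (−1)^21 = -1.
The Jacobi symbol (15|23) = -1 (Zolotarev) agrees.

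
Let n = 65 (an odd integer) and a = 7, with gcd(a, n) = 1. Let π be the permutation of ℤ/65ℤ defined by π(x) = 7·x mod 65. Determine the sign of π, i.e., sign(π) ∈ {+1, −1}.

+1

Start at x=37: 37 → 64 → 58 → 16 → 47 → 4 → 28 → … (one orbit).
Cycle lengths of π_7 on ℤ/65ℤ: [12, 12, 12, 12, 12, 4, 1]; 7 cycles in total.
Σ(ℓ_i−1) = 65−7 = 58; sign = (−1)^58 = +1.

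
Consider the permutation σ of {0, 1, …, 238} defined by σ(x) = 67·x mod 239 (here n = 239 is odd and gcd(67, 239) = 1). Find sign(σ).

Trace 166: π^k(166) = [166, 128, 211, 36, 22, 40, 51] for k=0..6.
The orbit structure of x ↦ 67x mod 239: 15 orbits of sizes [17, 17, 17, 17, 17, 17, 17, 17, 17, 17, 17, 17, 17, 17, 1].
sign(π) = (−1)^{n − #cycles} = (−1)^{239−15} = (−1)^224 = +1.
Check: (67/239) = +1 by Zolotarev.

+1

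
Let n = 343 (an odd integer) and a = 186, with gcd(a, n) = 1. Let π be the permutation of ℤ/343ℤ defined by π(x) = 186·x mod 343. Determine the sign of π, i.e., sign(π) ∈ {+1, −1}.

+1

Trace 310: π^k(310) = [310, 36, 179, 23, 162, 291, 275] for k=0..6.
Cycle lengths of π_186 on ℤ/343ℤ: [147, 147, 21, 21, 3, 3, 1]; 7 cycles in total.
sign(π) = (−1)^{n − #cycles} = (−1)^{343−7} = (−1)^336 = +1.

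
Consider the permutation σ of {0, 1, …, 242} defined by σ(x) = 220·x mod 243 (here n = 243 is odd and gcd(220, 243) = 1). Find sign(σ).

+1

Trace 142: π^k(142) = [142, 136, 31, 16, 118, 202, 214] for k=0..6.
Decompose π into cycles: lengths [81, 81, 27, 27, 9, 9, 3, 3, 1, 1, 1] (11 cycles, including the fixed point 0).
With 11 cycles on 243 points, sign = (−1)^{243−11} = +1.
Check: (220/243) = +1 by Zolotarev.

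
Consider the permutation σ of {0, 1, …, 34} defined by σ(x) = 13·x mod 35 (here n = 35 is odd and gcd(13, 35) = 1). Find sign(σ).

Start at x=1: 1 → 13 → 29 → 27 → 1 (one orbit).
Decompose π into cycles: lengths [4, 4, 4, 4, 4, 4, 4, 2, 2, 2, 1] (11 cycles, including the fixed point 0).
Σ(ℓ_i−1) = 35−11 = 24; sign = (−1)^24 = +1.

+1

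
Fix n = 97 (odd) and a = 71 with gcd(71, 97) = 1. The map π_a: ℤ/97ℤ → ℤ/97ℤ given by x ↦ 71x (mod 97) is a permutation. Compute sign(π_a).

Trace 14: π^k(14) = [14, 24, 55, 25, 29, 22, 10] for k=0..6.
The orbit structure of x ↦ 71x mod 97: 2 orbits of sizes [96, 1].
With 2 cycles on 97 points, sign = (−1)^{97−2} = -1.
(71|97)_J = -1 (Zolotarev's lemma cross-check).

-1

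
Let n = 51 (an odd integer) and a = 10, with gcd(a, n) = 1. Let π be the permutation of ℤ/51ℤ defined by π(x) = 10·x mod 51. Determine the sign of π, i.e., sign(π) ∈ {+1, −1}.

-1

Start at x=40: 40 → 43 → 22 → 16 → 7 → 19 → 37 → … (one orbit).
Cycle lengths of π_10 on ℤ/51ℤ: [16, 16, 16, 1, 1, 1]; 6 cycles in total.
51 − 6 = 45 transpositions; sign(π) = (−1)^45 = -1.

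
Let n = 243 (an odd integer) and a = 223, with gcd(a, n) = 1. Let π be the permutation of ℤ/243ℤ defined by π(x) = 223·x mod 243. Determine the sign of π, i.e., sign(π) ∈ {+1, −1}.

Start at x=31: 31 → 109 → 7 → 103 → 127 → 133 → 13 → … (one orbit).
π_223 has 11 disjoint cycles with lengths [81, 81, 27, 27, 9, 9, 3, 3, 1, 1, 1] on {0,…,242}.
Σ(ℓ_i−1) = 243−11 = 232; sign = (−1)^232 = +1.
(223|243)_J = +1 (Zolotarev's lemma cross-check).

+1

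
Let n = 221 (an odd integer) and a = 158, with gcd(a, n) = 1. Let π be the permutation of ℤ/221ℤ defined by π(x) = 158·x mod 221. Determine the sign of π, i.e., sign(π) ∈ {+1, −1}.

Orbit of 54 under x↦158x: [54, 134, 177, 120, 175, 25, 193]… (length divides ord_221(158)).
Decompose π into cycles: lengths [48, 48, 48, 48, 16, 12, 1] (7 cycles, including the fixed point 0).
n − c = 221 − 7 = 214; sign = (−1)^214 = +1.
Check: (158/221) = +1 by Zolotarev.

+1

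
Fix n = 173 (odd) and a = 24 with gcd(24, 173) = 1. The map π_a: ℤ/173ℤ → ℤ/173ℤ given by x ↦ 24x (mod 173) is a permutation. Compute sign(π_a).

+1

Trace 31: π^k(31) = [31, 52, 37, 23, 33, 100, 151] for k=0..6.
The orbit structure of x ↦ 24x mod 173: 3 orbits of sizes [86, 86, 1].
173 − 3 = 170 transpositions; sign(π) = (−1)^170 = +1.
Zolotarev: (24|173) = +1, matching the cycle-count sign.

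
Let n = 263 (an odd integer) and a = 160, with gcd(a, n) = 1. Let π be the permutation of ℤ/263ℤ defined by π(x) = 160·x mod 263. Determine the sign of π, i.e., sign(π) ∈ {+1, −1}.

-1

Start at x=157: 157 → 135 → 34 → 180 → 133 → 240 → 2 → … (one orbit).
π_160 has 2 disjoint cycles with lengths [262, 1] on {0,…,262}.
n − c = 263 − 2 = 261; sign = (−1)^261 = -1.
Check: (160/263) = -1 by Zolotarev.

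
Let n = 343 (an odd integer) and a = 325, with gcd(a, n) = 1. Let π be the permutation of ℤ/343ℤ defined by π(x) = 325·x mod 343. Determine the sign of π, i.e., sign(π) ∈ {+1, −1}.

-1

Start at x=1: 1 → 325 → 324 → 342 → 18 → 19 → 1 (one orbit).
Cycle type of π: 6×57 + 1; total 58 cycles.
sign(π) = (−1)^{n − #cycles} = (−1)^{343−58} = (−1)^285 = -1.
Check: (325/343) = -1 by Zolotarev.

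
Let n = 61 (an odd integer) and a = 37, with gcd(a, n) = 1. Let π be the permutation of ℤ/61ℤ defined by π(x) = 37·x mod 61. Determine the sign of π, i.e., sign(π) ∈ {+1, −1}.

Orbit of 23 under x↦37x: [23, 58, 11, 41, 53, 9, 28]… (length divides ord_61(37)).
Decompose π into cycles: lengths [20, 20, 20, 1] (4 cycles, including the fixed point 0).
4 cycles on 61: each ℓ→(−1)^(ℓ−1), product (−1)^57 = -1.

-1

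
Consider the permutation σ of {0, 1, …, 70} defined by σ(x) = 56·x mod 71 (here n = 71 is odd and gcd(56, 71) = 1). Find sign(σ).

Trace 64: π^k(64) = [64, 34, 58, 53, 57, 68, 45] for k=0..6.
Cycle lengths of π_56 on ℤ/71ℤ: [70, 1]; 2 cycles in total.
Σ(ℓ_i−1) = 71−2 = 69; sign = (−1)^69 = -1.

-1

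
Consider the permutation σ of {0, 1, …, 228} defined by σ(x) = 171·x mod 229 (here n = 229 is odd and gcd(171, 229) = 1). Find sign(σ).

Trace 153: π^k(153) = [153, 57, 129, 75, 1, 171, 158] for k=0..6.
Cycle type of π: 57×4 + 1; total 5 cycles.
5 cycles on 229: each ℓ→(−1)^(ℓ−1), product (−1)^224 = +1.
Via Zolotarev, sign(π_{171}) = (171|229) = +1.

+1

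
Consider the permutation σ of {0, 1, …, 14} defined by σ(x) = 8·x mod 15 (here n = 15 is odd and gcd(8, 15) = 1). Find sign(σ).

+1

Trace 8: π^k(8) = [8, 4, 2, 1] for k=0..3.
The orbit structure of x ↦ 8x mod 15: 5 orbits of sizes [4, 4, 4, 2, 1].
Σ(ℓ_i−1) = 15−5 = 10; sign = (−1)^10 = +1.
The Jacobi symbol (8|15) = +1 (Zolotarev) agrees.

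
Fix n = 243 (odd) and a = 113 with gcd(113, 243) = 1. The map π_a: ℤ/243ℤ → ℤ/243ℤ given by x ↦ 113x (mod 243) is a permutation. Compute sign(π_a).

-1

Orbit of 113 under x↦113x: [113, 133, 206, 193, 182, 154, 149]… (length divides ord_243(113)).
π_113 has 6 disjoint cycles with lengths [162, 54, 18, 6, 2, 1] on {0,…,242}.
Σ(ℓ_i−1) = 243−6 = 237; sign = (−1)^237 = -1.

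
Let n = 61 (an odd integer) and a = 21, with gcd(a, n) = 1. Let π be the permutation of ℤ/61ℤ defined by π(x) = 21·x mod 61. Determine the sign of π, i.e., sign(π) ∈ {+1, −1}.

Orbit of 14 under x↦21x: [14, 50, 13, 29, 60, 40, 47]… (length divides ord_61(21)).
The orbit structure of x ↦ 21x mod 61: 6 orbits of sizes [12, 12, 12, 12, 12, 1].
Σ(ℓ_i−1) = 61−6 = 55; sign = (−1)^55 = -1.
Zolotarev: (21|61) = -1, matching the cycle-count sign.

-1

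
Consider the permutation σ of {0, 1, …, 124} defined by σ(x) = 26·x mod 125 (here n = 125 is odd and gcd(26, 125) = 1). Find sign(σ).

+1

Orbit of 76 under x↦26x: [76, 101, 1, 26, 51]… (length divides ord_125(26)).
45 cycles of lengths [5, 5, 5, 5, 5, 5, 5, 5, 5, 5, 5, 5, 5, 5, 5, 5, 5, 5, 5, 5, 1, 1, 1, 1, 1, 1, 1, 1, 1, 1, 1, 1, 1, 1, 1, 1, 1, 1, 1, 1, 1, 1, 1, 1, 1].
sign(π) = (−1)^{n − #cycles} = (−1)^{125−45} = (−1)^80 = +1.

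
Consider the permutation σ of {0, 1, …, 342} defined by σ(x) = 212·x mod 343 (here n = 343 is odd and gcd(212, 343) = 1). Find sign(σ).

+1

Start at x=78: 78 → 72 → 172 → 106 → 177 → 137 → 232 → … (one orbit).
7 cycles of lengths [147, 147, 21, 21, 3, 3, 1].
sign(π) = (−1)^{n − #cycles} = (−1)^{343−7} = (−1)^336 = +1.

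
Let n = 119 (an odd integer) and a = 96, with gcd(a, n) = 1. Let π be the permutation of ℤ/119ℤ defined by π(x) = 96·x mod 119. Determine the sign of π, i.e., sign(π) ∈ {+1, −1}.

Start at x=61: 61 → 25 → 20 → 16 → 108 → 15 → 12 → … (one orbit).
Decompose π into cycles: lengths [48, 48, 16, 6, 1] (5 cycles, including the fixed point 0).
n − c = 119 − 5 = 114; sign = (−1)^114 = +1.
Zolotarev: (96|119) = +1, matching the cycle-count sign.

+1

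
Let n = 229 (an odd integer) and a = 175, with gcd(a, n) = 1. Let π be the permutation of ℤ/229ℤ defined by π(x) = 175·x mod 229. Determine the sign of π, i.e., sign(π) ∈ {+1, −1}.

-1

Start at x=107: 107 → 176 → 114 → 27 → 145 → 185 → 86 → … (one orbit).
Cycle type of π: 76×3 + 1; total 4 cycles.
With 4 cycles on 229 points, sign = (−1)^{229−4} = -1.
Via Zolotarev, sign(π_{175}) = (175|229) = -1.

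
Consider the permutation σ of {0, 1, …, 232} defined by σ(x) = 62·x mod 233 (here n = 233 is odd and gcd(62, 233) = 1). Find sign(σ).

+1

Orbit of 15 under x↦62x: [15, 231, 109, 1, 62, 116, 202]… (length divides ord_233(62)).
Cycle type of π: 116×2 + 1; total 3 cycles.
233 − 3 = 230 transpositions; sign(π) = (−1)^230 = +1.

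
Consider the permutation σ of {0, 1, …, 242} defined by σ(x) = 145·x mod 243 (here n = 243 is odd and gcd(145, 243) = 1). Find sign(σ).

Orbit of 145 under x↦145x: [145, 127, 190, 91, 73, 136, 37]… (length divides ord_243(145)).
Decompose π into cycles: lengths [27, 27, 27, 27, 27, 27, 9, 9, 9, 9, 9, 9, 3, 3, 3, 3, 3, 3, 1, 1, 1, 1, 1, 1, 1, 1, 1] (27 cycles, including the fixed point 0).
243 − 27 = 216 transpositions; sign(π) = (−1)^216 = +1.

+1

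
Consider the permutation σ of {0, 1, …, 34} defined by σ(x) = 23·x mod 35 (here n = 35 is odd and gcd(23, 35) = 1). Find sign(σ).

Start at x=29: 29 → 2 → 11 → 8 → 9 → 32 → 1 → … (one orbit).
Cycle lengths of π_23 on ℤ/35ℤ: [12, 12, 4, 3, 3, 1]; 6 cycles in total.
n − c = 35 − 6 = 29; sign = (−1)^29 = -1.

-1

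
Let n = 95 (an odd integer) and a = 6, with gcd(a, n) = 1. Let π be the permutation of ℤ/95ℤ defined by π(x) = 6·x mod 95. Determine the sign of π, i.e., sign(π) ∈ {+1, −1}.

Start at x=36: 36 → 26 → 61 → 81 → 11 → 66 → 16 → … (one orbit).
15 cycles of lengths [9, 9, 9, 9, 9, 9, 9, 9, 9, 9, 1, 1, 1, 1, 1].
sign(π) = (−1)^{n − #cycles} = (−1)^{95−15} = (−1)^80 = +1.

+1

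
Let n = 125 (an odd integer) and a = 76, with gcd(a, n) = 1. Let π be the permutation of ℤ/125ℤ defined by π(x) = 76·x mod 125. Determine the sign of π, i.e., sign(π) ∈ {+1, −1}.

+1

Start at x=76: 76 → 26 → 101 → 51 → 1 → 76 (one orbit).
45 cycles of lengths [5, 5, 5, 5, 5, 5, 5, 5, 5, 5, 5, 5, 5, 5, 5, 5, 5, 5, 5, 5, 1, 1, 1, 1, 1, 1, 1, 1, 1, 1, 1, 1, 1, 1, 1, 1, 1, 1, 1, 1, 1, 1, 1, 1, 1].
45 cycles on 125: each ℓ→(−1)^(ℓ−1), product (−1)^80 = +1.
Via Zolotarev, sign(π_{76}) = (76|125) = +1.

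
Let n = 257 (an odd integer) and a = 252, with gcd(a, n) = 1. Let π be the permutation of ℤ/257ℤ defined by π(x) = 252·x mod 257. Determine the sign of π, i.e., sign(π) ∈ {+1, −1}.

-1

Start at x=229: 229 → 140 → 71 → 159 → 233 → 120 → 171 → … (one orbit).
The orbit structure of x ↦ 252x mod 257: 2 orbits of sizes [256, 1].
2 cycles on 257: each ℓ→(−1)^(ℓ−1), product (−1)^255 = -1.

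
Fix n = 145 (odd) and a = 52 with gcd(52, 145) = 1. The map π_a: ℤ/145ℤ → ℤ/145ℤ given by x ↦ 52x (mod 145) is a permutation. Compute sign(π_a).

Trace 78: π^k(78) = [78, 141, 82, 59, 23, 36, 132] for k=0..6.
Cycle lengths of π_52 on ℤ/145ℤ: [28, 28, 28, 28, 7, 7, 7, 7, 4, 1]; 10 cycles in total.
Σ(ℓ_i−1) = 145−10 = 135; sign = (−1)^135 = -1.
Via Zolotarev, sign(π_{52}) = (52|145) = -1.

-1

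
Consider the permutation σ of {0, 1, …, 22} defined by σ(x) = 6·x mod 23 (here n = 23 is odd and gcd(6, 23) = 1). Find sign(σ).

+1

Trace 8: π^k(8) = [8, 2, 12, 3, 18, 16, 4] for k=0..6.
The orbit structure of x ↦ 6x mod 23: 3 orbits of sizes [11, 11, 1].
3 cycles on 23: each ℓ→(−1)^(ℓ−1), product (−1)^20 = +1.
(6|23)_J = +1 (Zolotarev's lemma cross-check).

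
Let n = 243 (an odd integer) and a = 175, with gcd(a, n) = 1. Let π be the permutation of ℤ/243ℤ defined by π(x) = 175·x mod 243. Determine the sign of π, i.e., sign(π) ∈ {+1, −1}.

Start at x=58: 58 → 187 → 163 → 94 → 169 → 172 → 211 → … (one orbit).
Cycle type of π: 81×2 + 27×2 + 9×2 + 3×2 + 1×3; total 11 cycles.
With 11 cycles on 243 points, sign = (−1)^{243−11} = +1.
Check: (175/243) = +1 by Zolotarev.

+1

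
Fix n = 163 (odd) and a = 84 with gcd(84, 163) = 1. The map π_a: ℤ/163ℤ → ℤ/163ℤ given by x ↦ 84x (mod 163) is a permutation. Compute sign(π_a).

Trace 15: π^k(15) = [15, 119, 53, 51, 46, 115, 43] for k=0..6.
π_84 has 3 disjoint cycles with lengths [81, 81, 1] on {0,…,162}.
n − c = 163 − 3 = 160; sign = (−1)^160 = +1.

+1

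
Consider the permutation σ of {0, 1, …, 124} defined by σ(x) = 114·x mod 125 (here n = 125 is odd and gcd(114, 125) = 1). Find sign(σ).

Start at x=41: 41 → 49 → 86 → 54 → 31 → 34 → 1 → … (one orbit).
Decompose π into cycles: lengths [50, 50, 10, 10, 2, 2, 1] (7 cycles, including the fixed point 0).
sign(π) = (−1)^{n − #cycles} = (−1)^{125−7} = (−1)^118 = +1.
(114|125)_J = +1 (Zolotarev's lemma cross-check).

+1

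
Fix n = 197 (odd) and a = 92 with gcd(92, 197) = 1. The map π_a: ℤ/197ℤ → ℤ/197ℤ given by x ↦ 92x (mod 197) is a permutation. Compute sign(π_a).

+1

Orbit of 105 under x↦92x: [105, 7, 53, 148, 23, 146, 36]… (length divides ord_197(92)).
Decompose π into cycles: lengths [98, 98, 1] (3 cycles, including the fixed point 0).
sign(π) = (−1)^{n − #cycles} = (−1)^{197−3} = (−1)^194 = +1.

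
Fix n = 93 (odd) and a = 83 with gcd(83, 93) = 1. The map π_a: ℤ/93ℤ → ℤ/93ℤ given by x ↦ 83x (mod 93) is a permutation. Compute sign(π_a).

+1

Trace 68: π^k(68) = [68, 64, 11, 76, 77, 67, 74] for k=0..6.
Cycle type of π: 30×3 + 2 + 1; total 5 cycles.
sign(π) = (−1)^{n − #cycles} = (−1)^{93−5} = (−1)^88 = +1.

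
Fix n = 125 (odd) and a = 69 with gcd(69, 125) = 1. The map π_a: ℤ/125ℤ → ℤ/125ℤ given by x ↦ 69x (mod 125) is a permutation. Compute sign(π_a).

Start at x=46: 46 → 49 → 6 → 39 → 66 → 54 → 101 → … (one orbit).
Cycle lengths of π_69 on ℤ/125ℤ: [50, 50, 10, 10, 2, 2, 1]; 7 cycles in total.
7 cycles on 125: each ℓ→(−1)^(ℓ−1), product (−1)^118 = +1.
Via Zolotarev, sign(π_{69}) = (69|125) = +1.

+1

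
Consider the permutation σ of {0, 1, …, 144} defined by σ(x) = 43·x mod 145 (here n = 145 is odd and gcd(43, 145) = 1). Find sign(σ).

Orbit of 36 under x↦43x: [36, 98, 9, 97, 111, 133, 64]… (length divides ord_145(43)).
π_43 has 7 disjoint cycles with lengths [28, 28, 28, 28, 28, 4, 1] on {0,…,144}.
sign(π) = (−1)^{n − #cycles} = (−1)^{145−7} = (−1)^138 = +1.

+1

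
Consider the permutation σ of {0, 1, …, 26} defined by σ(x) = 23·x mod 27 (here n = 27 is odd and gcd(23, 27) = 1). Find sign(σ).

-1

Orbit of 23 under x↦23x: [23, 16, 17, 13, 2, 19, 5]… (length divides ord_27(23)).
π_23 has 4 disjoint cycles with lengths [18, 6, 2, 1] on {0,…,26}.
Σ(ℓ_i−1) = 27−4 = 23; sign = (−1)^23 = -1.
(23|27)_J = -1 (Zolotarev's lemma cross-check).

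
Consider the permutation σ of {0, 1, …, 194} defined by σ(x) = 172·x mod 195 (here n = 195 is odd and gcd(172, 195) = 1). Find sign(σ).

-1

Start at x=79: 79 → 133 → 61 → 157 → 94 → 178 → 1 → … (one orbit).
The orbit structure of x ↦ 172x mod 195: 30 orbits of sizes [12, 12, 12, 12, 12, 12, 12, 12, 12, 12, 12, 12, 4, 4, 4, 3, 3, 3, 3, 3, 3, 3, 3, 3, 3, 3, 3, 1, 1, 1].
sign(π) = (−1)^{n − #cycles} = (−1)^{195−30} = (−1)^165 = -1.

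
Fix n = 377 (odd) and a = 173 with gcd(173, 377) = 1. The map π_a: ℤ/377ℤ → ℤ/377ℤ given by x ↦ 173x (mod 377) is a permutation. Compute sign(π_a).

Trace 231: π^k(231) = [231, 1, 173, 146, 376, 204] for k=0..5.
The orbit structure of x ↦ 173x mod 377: 73 orbits of sizes [6, 6, 6, 6, 6, 6, 6, 6, 6, 6, 6, 6, 6, 6, 6, 6, 6, 6, 6, 6, 6, 6, 6, 6, 6, 6, 6, 6, 6, 6, 6, 6, 6, 6, 6, 6, 6, 6, 6, 6, 6, 6, 6, 6, 6, 6, 6, 6, 6, 6, 6, 6, 6, 6, 6, 6, 6, 6, 2, 2, 2, 2, 2, 2, 2, 2, 2, 2, 2, 2, 2, 2, 1].
n − c = 377 − 73 = 304; sign = (−1)^304 = +1.

+1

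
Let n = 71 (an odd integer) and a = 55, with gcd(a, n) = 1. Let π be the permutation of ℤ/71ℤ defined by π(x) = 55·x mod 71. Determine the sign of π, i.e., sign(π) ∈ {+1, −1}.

-1

Trace 14: π^k(14) = [14, 60, 34, 24, 42, 38, 31] for k=0..6.
2 cycles of lengths [70, 1].
With 2 cycles on 71 points, sign = (−1)^{71−2} = -1.
Check: (55/71) = -1 by Zolotarev.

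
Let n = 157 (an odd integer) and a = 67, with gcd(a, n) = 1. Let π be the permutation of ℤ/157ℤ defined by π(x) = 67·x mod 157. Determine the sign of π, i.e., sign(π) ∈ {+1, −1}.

+1

Start at x=75: 75 → 1 → 67 → 93 → 108 → 14 → 153 → … (one orbit).
The orbit structure of x ↦ 67x mod 157: 13 orbits of sizes [13, 13, 13, 13, 13, 13, 13, 13, 13, 13, 13, 13, 1].
13 cycles on 157: each ℓ→(−1)^(ℓ−1), product (−1)^144 = +1.
Zolotarev: (67|157) = +1, matching the cycle-count sign.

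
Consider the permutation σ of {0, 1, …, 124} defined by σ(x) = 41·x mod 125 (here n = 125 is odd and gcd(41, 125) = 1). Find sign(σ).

Orbit of 81 under x↦41x: [81, 71, 36, 101, 16, 31, 21]… (length divides ord_125(41)).
Cycle type of π: 25×4 + 5×4 + 1×5; total 13 cycles.
sign(π) = (−1)^{n − #cycles} = (−1)^{125−13} = (−1)^112 = +1.

+1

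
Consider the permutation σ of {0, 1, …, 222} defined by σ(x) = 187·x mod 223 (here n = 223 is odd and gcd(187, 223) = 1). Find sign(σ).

Orbit of 99 under x↦187x: [99, 4, 79, 55, 27, 143, 204]… (length divides ord_223(187)).
2 cycles of lengths [222, 1].
223 − 2 = 221 transpositions; sign(π) = (−1)^221 = -1.
The Jacobi symbol (187|223) = -1 (Zolotarev) agrees.

-1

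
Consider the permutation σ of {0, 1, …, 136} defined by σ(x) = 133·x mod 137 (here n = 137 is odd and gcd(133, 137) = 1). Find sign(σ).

Trace 59: π^k(59) = [59, 38, 122, 60, 34, 1, 133] for k=0..6.
Decompose π into cycles: lengths [17, 17, 17, 17, 17, 17, 17, 17, 1] (9 cycles, including the fixed point 0).
9 cycles on 137: each ℓ→(−1)^(ℓ−1), product (−1)^128 = +1.
Zolotarev: (133|137) = +1, matching the cycle-count sign.

+1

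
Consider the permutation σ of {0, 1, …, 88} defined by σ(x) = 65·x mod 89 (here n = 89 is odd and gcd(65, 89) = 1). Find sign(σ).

-1

Orbit of 74 under x↦65x: [74, 4, 82, 79, 62, 25, 23]… (length divides ord_89(65)).
Cycle type of π: 88 + 1; total 2 cycles.
Σ(ℓ_i−1) = 89−2 = 87; sign = (−1)^87 = -1.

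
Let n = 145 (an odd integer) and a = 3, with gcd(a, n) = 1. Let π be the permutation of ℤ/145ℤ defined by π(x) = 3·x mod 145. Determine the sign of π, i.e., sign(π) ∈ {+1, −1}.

+1

Trace 111: π^k(111) = [111, 43, 129, 97, 1, 3, 9] for k=0..6.
The orbit structure of x ↦ 3x mod 145: 7 orbits of sizes [28, 28, 28, 28, 28, 4, 1].
145 − 7 = 138 transpositions; sign(π) = (−1)^138 = +1.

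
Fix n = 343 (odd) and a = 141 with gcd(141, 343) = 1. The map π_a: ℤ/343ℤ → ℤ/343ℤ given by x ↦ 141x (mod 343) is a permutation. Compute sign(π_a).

+1

Orbit of 113 under x↦141x: [113, 155, 246, 43, 232, 127, 71]… (length divides ord_343(141)).
π_141 has 19 disjoint cycles with lengths [49, 49, 49, 49, 49, 49, 7, 7, 7, 7, 7, 7, 1, 1, 1, 1, 1, 1, 1] on {0,…,342}.
With 19 cycles on 343 points, sign = (−1)^{343−19} = +1.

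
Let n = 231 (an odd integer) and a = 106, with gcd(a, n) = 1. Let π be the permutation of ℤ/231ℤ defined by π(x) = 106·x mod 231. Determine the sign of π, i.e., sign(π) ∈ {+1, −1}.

Trace 64: π^k(64) = [64, 85, 1, 106, 148, 211, 190] for k=0..6.
The orbit structure of x ↦ 106x mod 231: 42 orbits of sizes [10, 10, 10, 10, 10, 10, 10, 10, 10, 10, 10, 10, 10, 10, 10, 10, 10, 10, 10, 10, 10, 1, 1, 1, 1, 1, 1, 1, 1, 1, 1, 1, 1, 1, 1, 1, 1, 1, 1, 1, 1, 1].
sign(π) = (−1)^{n − #cycles} = (−1)^{231−42} = (−1)^189 = -1.
(106|231)_J = -1 (Zolotarev's lemma cross-check).

-1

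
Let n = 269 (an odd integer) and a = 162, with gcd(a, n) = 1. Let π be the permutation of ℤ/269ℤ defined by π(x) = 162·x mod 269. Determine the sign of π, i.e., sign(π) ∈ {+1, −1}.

-1

Start at x=252: 252 → 205 → 123 → 20 → 12 → 61 → 198 → … (one orbit).
Decompose π into cycles: lengths [268, 1] (2 cycles, including the fixed point 0).
With 2 cycles on 269 points, sign = (−1)^{269−2} = -1.
Zolotarev: (162|269) = -1, matching the cycle-count sign.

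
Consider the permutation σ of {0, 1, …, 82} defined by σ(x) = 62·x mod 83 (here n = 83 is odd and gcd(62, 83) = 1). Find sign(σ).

Start at x=7: 7 → 19 → 16 → 79 → 1 → 62 → 26 → … (one orbit).
The orbit structure of x ↦ 62x mod 83: 2 orbits of sizes [82, 1].
n − c = 83 − 2 = 81; sign = (−1)^81 = -1.

-1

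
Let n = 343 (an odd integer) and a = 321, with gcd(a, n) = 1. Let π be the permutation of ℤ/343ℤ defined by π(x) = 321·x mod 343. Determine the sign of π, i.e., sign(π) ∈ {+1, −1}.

-1

Orbit of 41 under x↦321x: [41, 127, 293, 71, 153, 64, 307]… (length divides ord_343(321)).
Cycle type of π: 98×3 + 14×3 + 2×3 + 1; total 10 cycles.
With 10 cycles on 343 points, sign = (−1)^{343−10} = -1.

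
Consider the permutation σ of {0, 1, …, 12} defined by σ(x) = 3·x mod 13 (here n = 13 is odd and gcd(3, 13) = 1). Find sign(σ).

+1

Trace 9: π^k(9) = [9, 1, 3] for k=0..2.
Decompose π into cycles: lengths [3, 3, 3, 3, 1] (5 cycles, including the fixed point 0).
Σ(ℓ_i−1) = 13−5 = 8; sign = (−1)^8 = +1.
Check: (3/13) = +1 by Zolotarev.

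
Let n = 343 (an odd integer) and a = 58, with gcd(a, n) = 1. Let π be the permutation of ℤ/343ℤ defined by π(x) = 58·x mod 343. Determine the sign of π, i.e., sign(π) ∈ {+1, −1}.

Orbit of 102 under x↦58x: [102, 85, 128, 221, 127, 163, 193]… (length divides ord_343(58)).
The orbit structure of x ↦ 58x mod 343: 7 orbits of sizes [147, 147, 21, 21, 3, 3, 1].
7 cycles on 343: each ℓ→(−1)^(ℓ−1), product (−1)^336 = +1.
(58|343)_J = +1 (Zolotarev's lemma cross-check).

+1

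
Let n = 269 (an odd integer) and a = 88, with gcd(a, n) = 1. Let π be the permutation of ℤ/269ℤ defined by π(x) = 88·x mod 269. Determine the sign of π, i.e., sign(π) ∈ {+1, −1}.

Orbit of 95 under x↦88x: [95, 21, 234, 148, 112, 172, 72]… (length divides ord_269(88)).
The orbit structure of x ↦ 88x mod 269: 2 orbits of sizes [268, 1].
2 cycles on 269: each ℓ→(−1)^(ℓ−1), product (−1)^267 = -1.

-1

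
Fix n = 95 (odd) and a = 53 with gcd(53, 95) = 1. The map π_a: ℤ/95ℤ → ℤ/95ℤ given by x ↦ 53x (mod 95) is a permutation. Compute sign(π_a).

Orbit of 67 under x↦53x: [67, 36, 8, 44, 52, 1, 53]… (length divides ord_95(53)).
5 cycles of lengths [36, 36, 18, 4, 1].
95 − 5 = 90 transpositions; sign(π) = (−1)^90 = +1.
(53|95)_J = +1 (Zolotarev's lemma cross-check).

+1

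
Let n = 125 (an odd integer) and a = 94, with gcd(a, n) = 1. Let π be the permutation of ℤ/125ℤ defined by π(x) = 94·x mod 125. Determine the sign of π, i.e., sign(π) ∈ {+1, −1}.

+1

Orbit of 84 under x↦94x: [84, 21, 99, 56, 14, 66, 79]… (length divides ord_125(94)).
π_94 has 7 disjoint cycles with lengths [50, 50, 10, 10, 2, 2, 1] on {0,…,124}.
7 cycles on 125: each ℓ→(−1)^(ℓ−1), product (−1)^118 = +1.
The Jacobi symbol (94|125) = +1 (Zolotarev) agrees.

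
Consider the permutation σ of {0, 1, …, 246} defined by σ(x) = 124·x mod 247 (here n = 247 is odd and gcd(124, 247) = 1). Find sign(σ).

+1

Trace 16: π^k(16) = [16, 8, 4, 2, 1, 124, 62] for k=0..6.
Cycle type of π: 36×6 + 18 + 12 + 1; total 9 cycles.
Σ(ℓ_i−1) = 247−9 = 238; sign = (−1)^238 = +1.
Via Zolotarev, sign(π_{124}) = (124|247) = +1.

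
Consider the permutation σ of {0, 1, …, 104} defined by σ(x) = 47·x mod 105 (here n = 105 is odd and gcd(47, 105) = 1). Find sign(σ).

Trace 83: π^k(83) = [83, 16, 17, 64, 68, 46, 62] for k=0..6.
The orbit structure of x ↦ 47x mod 105: 14 orbits of sizes [12, 12, 12, 12, 12, 12, 6, 6, 6, 4, 4, 4, 2, 1].
n − c = 105 − 14 = 91; sign = (−1)^91 = -1.
Zolotarev: (47|105) = -1, matching the cycle-count sign.

-1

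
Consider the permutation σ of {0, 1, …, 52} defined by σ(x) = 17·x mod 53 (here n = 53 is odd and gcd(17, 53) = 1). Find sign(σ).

Trace 1: π^k(1) = [1, 17, 24, 37, 46, 40, 44] for k=0..6.
Cycle type of π: 26×2 + 1; total 3 cycles.
53 − 3 = 50 transpositions; sign(π) = (−1)^50 = +1.
Via Zolotarev, sign(π_{17}) = (17|53) = +1.

+1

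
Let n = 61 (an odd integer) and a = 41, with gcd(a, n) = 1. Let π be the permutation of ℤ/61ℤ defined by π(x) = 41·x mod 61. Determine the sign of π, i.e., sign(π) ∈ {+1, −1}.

+1

Orbit of 60 under x↦41x: [60, 20, 27, 9, 3, 1, 41]… (length divides ord_61(41)).
Cycle lengths of π_41 on ℤ/61ℤ: [10, 10, 10, 10, 10, 10, 1]; 7 cycles in total.
7 cycles on 61: each ℓ→(−1)^(ℓ−1), product (−1)^54 = +1.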